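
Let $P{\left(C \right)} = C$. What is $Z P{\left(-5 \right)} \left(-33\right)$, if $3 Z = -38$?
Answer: $-2090$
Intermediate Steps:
$Z = - \frac{38}{3}$ ($Z = \frac{1}{3} \left(-38\right) = - \frac{38}{3} \approx -12.667$)
$Z P{\left(-5 \right)} \left(-33\right) = \left(- \frac{38}{3}\right) \left(-5\right) \left(-33\right) = \frac{190}{3} \left(-33\right) = -2090$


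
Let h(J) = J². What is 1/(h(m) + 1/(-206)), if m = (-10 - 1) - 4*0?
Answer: 206/24925 ≈ 0.0082648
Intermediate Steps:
m = -11 (m = -11 + 0 = -11)
1/(h(m) + 1/(-206)) = 1/((-11)² + 1/(-206)) = 1/(121 - 1/206) = 1/(24925/206) = 206/24925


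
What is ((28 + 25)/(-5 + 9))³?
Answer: 148877/64 ≈ 2326.2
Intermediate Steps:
((28 + 25)/(-5 + 9))³ = (53/4)³ = 148877/64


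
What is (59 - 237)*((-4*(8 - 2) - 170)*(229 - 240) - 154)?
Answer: -352440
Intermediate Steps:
(59 - 237)*((-4*(8 - 2) - 170)*(229 - 240) - 154) = -178*((-4*6 - 170)*(-11) - 154) = -178*((-24 - 170)*(-11) - 154) = -178*(-194*(-11) - 154) = -178*(2134 - 154) = -178*1980 = -352440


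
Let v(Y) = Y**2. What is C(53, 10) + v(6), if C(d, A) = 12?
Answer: 48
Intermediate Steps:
C(53, 10) + v(6) = 12 + 6**2 = 12 + 36 = 48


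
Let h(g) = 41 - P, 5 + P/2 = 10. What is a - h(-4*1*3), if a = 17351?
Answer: 17320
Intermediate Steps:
P = 10 (P = -10 + 2*10 = -10 + 20 = 10)
h(g) = 31 (h(g) = 41 - 1*10 = 41 - 10 = 31)
a - h(-4*1*3) = 17351 - 1*31 = 17351 - 31 = 17320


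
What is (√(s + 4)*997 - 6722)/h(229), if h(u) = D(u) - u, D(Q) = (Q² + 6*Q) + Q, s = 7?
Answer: -6722/53815 + 997*√11/53815 ≈ -0.063464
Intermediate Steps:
D(Q) = Q² + 7*Q
h(u) = -u + u*(7 + u) (h(u) = u*(7 + u) - u = -u + u*(7 + u))
(√(s + 4)*997 - 6722)/h(229) = (√(7 + 4)*997 - 6722)/((229*(6 + 229))) = (√11*997 - 6722)/((229*235)) = (997*√11 - 6722)/53815 = (-6722 + 997*√11)*(1/53815) = -6722/53815 + 997*√11/53815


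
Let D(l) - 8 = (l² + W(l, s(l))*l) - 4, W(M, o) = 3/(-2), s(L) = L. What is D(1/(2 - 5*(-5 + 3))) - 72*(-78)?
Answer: 809263/144 ≈ 5619.9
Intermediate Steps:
W(M, o) = -3/2 (W(M, o) = 3*(-½) = -3/2)
D(l) = 4 + l² - 3*l/2 (D(l) = 8 + ((l² - 3*l/2) - 4) = 8 + (-4 + l² - 3*l/2) = 4 + l² - 3*l/2)
D(1/(2 - 5*(-5 + 3))) - 72*(-78) = (4 + (1/(2 - 5*(-5 + 3)))² - 3/(2*(2 - 5*(-5 + 3)))) - 72*(-78) = (4 + (1/(2 - 5*(-2)))² - 3/(2*(2 - 5*(-2)))) + 5616 = (4 + (1/(2 + 10))² - 3/(2*(2 + 10))) + 5616 = (4 + (1/12)² - 3/2/12) + 5616 = (4 + (1/12)² - 3/2*1/12) + 5616 = (4 + 1/144 - ⅛) + 5616 = 559/144 + 5616 = 809263/144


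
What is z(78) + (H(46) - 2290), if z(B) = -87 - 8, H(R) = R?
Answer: -2339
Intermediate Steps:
z(B) = -95
z(78) + (H(46) - 2290) = -95 + (46 - 2290) = -95 - 2244 = -2339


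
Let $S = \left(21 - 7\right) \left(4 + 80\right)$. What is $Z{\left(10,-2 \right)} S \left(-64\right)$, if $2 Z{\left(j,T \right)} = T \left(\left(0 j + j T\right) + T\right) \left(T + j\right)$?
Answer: $-13246464$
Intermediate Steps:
$S = 1176$ ($S = 14 \cdot 84 = 1176$)
$Z{\left(j,T \right)} = \frac{T \left(T + j\right) \left(T + T j\right)}{2}$ ($Z{\left(j,T \right)} = \frac{T \left(\left(0 j + j T\right) + T\right) \left(T + j\right)}{2} = \frac{T \left(\left(0 + T j\right) + T\right) \left(T + j\right)}{2} = \frac{T \left(T j + T\right) \left(T + j\right)}{2} = \frac{T \left(T + T j\right) \left(T + j\right)}{2} = \frac{T \left(T + j\right) \left(T + T j\right)}{2}$)
$Z{\left(10,-2 \right)} S \left(-64\right) = \frac{\left(-2\right)^{2} \left(-2 + 10 + 10^{2} - 20\right)}{2} \cdot 1176 \left(-64\right) = \frac{1}{2} \cdot 4 \left(-2 + 10 + 100 - 20\right) 1176 \left(-64\right) = \frac{1}{2} \cdot 4 \cdot 88 \cdot 1176 \left(-64\right) = 176 \cdot 1176 \left(-64\right) = 206976 \left(-64\right) = -13246464$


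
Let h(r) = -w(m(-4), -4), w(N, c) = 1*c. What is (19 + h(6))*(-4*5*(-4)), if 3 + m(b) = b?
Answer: 1840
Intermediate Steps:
m(b) = -3 + b
w(N, c) = c
h(r) = 4 (h(r) = -1*(-4) = 4)
(19 + h(6))*(-4*5*(-4)) = (19 + 4)*(-4*5*(-4)) = 23*(-20*(-4)) = 23*80 = 1840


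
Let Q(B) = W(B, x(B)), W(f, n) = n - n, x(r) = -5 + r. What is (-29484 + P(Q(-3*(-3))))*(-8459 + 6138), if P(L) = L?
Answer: 68432364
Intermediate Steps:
W(f, n) = 0
Q(B) = 0
(-29484 + P(Q(-3*(-3))))*(-8459 + 6138) = (-29484 + 0)*(-8459 + 6138) = -29484*(-2321) = 68432364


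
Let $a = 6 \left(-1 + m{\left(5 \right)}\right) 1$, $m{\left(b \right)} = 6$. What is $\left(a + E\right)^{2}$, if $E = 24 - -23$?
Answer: $5929$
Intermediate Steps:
$a = 30$ ($a = 6 \left(-1 + 6\right) 1 = 6 \cdot 5 \cdot 1 = 30 \cdot 1 = 30$)
$E = 47$ ($E = 24 + 23 = 47$)
$\left(a + E\right)^{2} = \left(30 + 47\right)^{2} = 77^{2} = 5929$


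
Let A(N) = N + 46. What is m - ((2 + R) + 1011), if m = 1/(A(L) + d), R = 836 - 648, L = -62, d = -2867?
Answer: -3462484/2883 ≈ -1201.0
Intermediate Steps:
A(N) = 46 + N
R = 188
m = -1/2883 (m = 1/((46 - 62) - 2867) = 1/(-16 - 2867) = 1/(-2883) = -1/2883 ≈ -0.00034686)
m - ((2 + R) + 1011) = -1/2883 - ((2 + 188) + 1011) = -1/2883 - (190 + 1011) = -1/2883 - 1*1201 = -1/2883 - 1201 = -3462484/2883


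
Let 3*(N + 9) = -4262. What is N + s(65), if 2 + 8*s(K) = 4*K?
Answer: -16769/12 ≈ -1397.4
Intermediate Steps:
N = -4289/3 (N = -9 + (⅓)*(-4262) = -9 - 4262/3 = -4289/3 ≈ -1429.7)
s(K) = -¼ + K/2 (s(K) = -¼ + (4*K)/8 = -¼ + K/2)
N + s(65) = -4289/3 + (-¼ + (½)*65) = -4289/3 + (-¼ + 65/2) = -4289/3 + 129/4 = -16769/12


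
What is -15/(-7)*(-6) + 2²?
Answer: -62/7 ≈ -8.8571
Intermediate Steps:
-15/(-7)*(-6) + 2² = -15*(-⅐)*(-6) + 4 = (15/7)*(-6) + 4 = -90/7 + 4 = -62/7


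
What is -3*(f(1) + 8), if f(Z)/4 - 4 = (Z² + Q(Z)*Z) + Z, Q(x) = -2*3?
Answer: -24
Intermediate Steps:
Q(x) = -6
f(Z) = 16 - 20*Z + 4*Z² (f(Z) = 16 + 4*((Z² - 6*Z) + Z) = 16 + 4*(Z² - 5*Z) = 16 + (-20*Z + 4*Z²) = 16 - 20*Z + 4*Z²)
-3*(f(1) + 8) = -3*((16 - 20*1 + 4*1²) + 8) = -3*((16 - 20 + 4*1) + 8) = -3*((16 - 20 + 4) + 8) = -3*(0 + 8) = -3*8 = -24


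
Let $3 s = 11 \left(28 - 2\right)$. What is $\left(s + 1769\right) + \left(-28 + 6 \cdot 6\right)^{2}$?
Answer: $\frac{5785}{3} \approx 1928.3$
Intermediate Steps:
$s = \frac{286}{3}$ ($s = \frac{11 \left(28 - 2\right)}{3} = \frac{11 \cdot 26}{3} = \frac{1}{3} \cdot 286 = \frac{286}{3} \approx 95.333$)
$\left(s + 1769\right) + \left(-28 + 6 \cdot 6\right)^{2} = \left(\frac{286}{3} + 1769\right) + \left(-28 + 6 \cdot 6\right)^{2} = \frac{5593}{3} + \left(-28 + 36\right)^{2} = \frac{5593}{3} + 8^{2} = \frac{5593}{3} + 64 = \frac{5785}{3}$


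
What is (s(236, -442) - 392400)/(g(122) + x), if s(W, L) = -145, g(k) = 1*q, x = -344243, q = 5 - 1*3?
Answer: 392545/344241 ≈ 1.1403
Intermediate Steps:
q = 2 (q = 5 - 3 = 2)
g(k) = 2 (g(k) = 1*2 = 2)
(s(236, -442) - 392400)/(g(122) + x) = (-145 - 392400)/(2 - 344243) = -392545/(-344241) = -392545*(-1/344241) = 392545/344241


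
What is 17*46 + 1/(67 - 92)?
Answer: 19549/25 ≈ 781.96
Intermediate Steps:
17*46 + 1/(67 - 92) = 782 + 1/(-25) = 782 - 1/25 = 19549/25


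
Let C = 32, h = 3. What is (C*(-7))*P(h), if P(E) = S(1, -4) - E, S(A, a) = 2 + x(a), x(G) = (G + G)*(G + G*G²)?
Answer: -121632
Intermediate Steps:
x(G) = 2*G*(G + G³) (x(G) = (2*G)*(G + G³) = 2*G*(G + G³))
S(A, a) = 2 + 2*a²*(1 + a²)
P(E) = 546 - E (P(E) = (2 + 2*(-4)² + 2*(-4)⁴) - E = (2 + 2*16 + 2*256) - E = (2 + 32 + 512) - E = 546 - E)
(C*(-7))*P(h) = (32*(-7))*(546 - 1*3) = -224*(546 - 3) = -224*543 = -121632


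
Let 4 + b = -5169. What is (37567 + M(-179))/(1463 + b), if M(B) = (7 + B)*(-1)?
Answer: -37739/3710 ≈ -10.172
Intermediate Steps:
b = -5173 (b = -4 - 5169 = -5173)
M(B) = -7 - B
(37567 + M(-179))/(1463 + b) = (37567 + (-7 - 1*(-179)))/(1463 - 5173) = (37567 + (-7 + 179))/(-3710) = (37567 + 172)*(-1/3710) = 37739*(-1/3710) = -37739/3710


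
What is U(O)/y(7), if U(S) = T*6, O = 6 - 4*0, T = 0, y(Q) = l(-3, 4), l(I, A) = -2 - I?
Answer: 0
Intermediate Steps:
y(Q) = 1 (y(Q) = -2 - 1*(-3) = -2 + 3 = 1)
O = 6 (O = 6 + 0 = 6)
U(S) = 0 (U(S) = 0*6 = 0)
U(O)/y(7) = 0/1 = 1*0 = 0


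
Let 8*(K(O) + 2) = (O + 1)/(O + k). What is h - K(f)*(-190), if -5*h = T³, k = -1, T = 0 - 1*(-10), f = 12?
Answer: -24285/44 ≈ -551.93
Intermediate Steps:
T = 10 (T = 0 + 10 = 10)
K(O) = -2 + (1 + O)/(8*(-1 + O)) (K(O) = -2 + ((O + 1)/(O - 1))/8 = -2 + ((1 + O)/(-1 + O))/8 = -2 + (1 + O)/(8*(-1 + O)))
h = -200 (h = -⅕*10³ = -⅕*1000 = -200)
h - K(f)*(-190) = -200 - (17 - 15*12)/(8*(-1 + 12))*(-190) = -200 - (⅛)*(17 - 180)/11*(-190) = -200 - (⅛)*(1/11)*(-163)*(-190) = -200 - (-163)*(-190)/88 = -200 - 1*15485/44 = -200 - 15485/44 = -24285/44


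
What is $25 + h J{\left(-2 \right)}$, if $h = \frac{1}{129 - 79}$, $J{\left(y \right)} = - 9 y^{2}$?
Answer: $\frac{607}{25} \approx 24.28$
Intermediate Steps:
$h = \frac{1}{50} \approx 0.02$
$25 + h J{\left(-2 \right)} = 25 + \frac{\left(-9\right) \left(-2\right)^{2}}{50} = 25 + \frac{\left(-9\right) 4}{50} = 25 + \frac{1}{50} \left(-36\right) = 25 - \frac{18}{25} = \frac{607}{25}$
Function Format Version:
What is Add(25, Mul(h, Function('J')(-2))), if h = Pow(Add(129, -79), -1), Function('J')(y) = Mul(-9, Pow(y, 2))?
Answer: Rational(607, 25) ≈ 24.280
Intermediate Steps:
h = Rational(1, 50) (h = Pow(50, -1) = Rational(1, 50) ≈ 0.020000)
Add(25, Mul(h, Function('J')(-2))) = Add(25, Mul(Rational(1, 50), Mul(-9, Pow(-2, 2)))) = Add(25, Mul(Rational(1, 50), Mul(-9, 4))) = Add(25, Mul(Rational(1, 50), -36)) = Add(25, Rational(-18, 25)) = Rational(607, 25)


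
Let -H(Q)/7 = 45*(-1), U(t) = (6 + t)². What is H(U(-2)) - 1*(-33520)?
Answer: 33835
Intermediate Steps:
H(Q) = 315 (H(Q) = -315*(-1) = -7*(-45) = 315)
H(U(-2)) - 1*(-33520) = 315 - 1*(-33520) = 315 + 33520 = 33835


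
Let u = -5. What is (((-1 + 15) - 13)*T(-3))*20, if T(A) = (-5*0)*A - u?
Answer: 100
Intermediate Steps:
T(A) = 5 (T(A) = (-5*0)*A - 1*(-5) = 0*A + 5 = 0 + 5 = 5)
(((-1 + 15) - 13)*T(-3))*20 = (((-1 + 15) - 13)*5)*20 = ((14 - 13)*5)*20 = (1*5)*20 = 5*20 = 100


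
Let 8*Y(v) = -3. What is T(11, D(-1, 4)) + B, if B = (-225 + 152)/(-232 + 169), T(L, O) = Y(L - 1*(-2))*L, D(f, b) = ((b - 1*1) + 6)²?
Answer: -1495/504 ≈ -2.9663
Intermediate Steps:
Y(v) = -3/8 (Y(v) = (⅛)*(-3) = -3/8)
D(f, b) = (5 + b)² (D(f, b) = ((b - 1) + 6)² = ((-1 + b) + 6)² = (5 + b)²)
T(L, O) = -3*L/8
B = 73/63 (B = -73/(-63) = -73*(-1/63) = 73/63 ≈ 1.1587)
T(11, D(-1, 4)) + B = -3/8*11 + 73/63 = -33/8 + 73/63 = -1495/504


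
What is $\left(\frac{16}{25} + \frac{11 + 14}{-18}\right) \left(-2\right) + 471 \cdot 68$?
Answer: $\frac{7206637}{225} \approx 32030.0$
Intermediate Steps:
$\left(\frac{16}{25} + \frac{11 + 14}{-18}\right) \left(-2\right) + 471 \cdot 68 = \left(16 \cdot \frac{1}{25} + 25 \left(- \frac{1}{18}\right)\right) \left(-2\right) + 32028 = \left(\frac{16}{25} - \frac{25}{18}\right) \left(-2\right) + 32028 = \left(- \frac{337}{450}\right) \left(-2\right) + 32028 = \frac{337}{225} + 32028 = \frac{7206637}{225}$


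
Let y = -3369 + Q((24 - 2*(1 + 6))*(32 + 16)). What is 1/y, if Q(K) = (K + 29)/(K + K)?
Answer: -960/3233731 ≈ -0.00029687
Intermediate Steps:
Q(K) = (29 + K)/(2*K) (Q(K) = (29 + K)/((2*K)) = (1/(2*K))*(29 + K) = (29 + K)/(2*K))
y = -3233731/960 (y = -3369 + (29 + (24 - 2*(1 + 6))*(32 + 16))/(2*(((24 - 2*(1 + 6))*(32 + 16)))) = -3369 + (29 + (24 - 2*7)*48)/(2*(((24 - 2*7)*48))) = -3369 + (29 + (24 - 14)*48)/(2*(((24 - 14)*48))) = -3369 + (29 + 10*48)/(2*((10*48))) = -3369 + (½)*(29 + 480)/480 = -3369 + (½)*(1/480)*509 = -3369 + 509/960 = -3233731/960 ≈ -3368.5)
1/y = 1/(-3233731/960) = -960/3233731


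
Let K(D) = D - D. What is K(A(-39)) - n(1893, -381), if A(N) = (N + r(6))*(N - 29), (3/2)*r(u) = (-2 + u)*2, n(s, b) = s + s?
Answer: -3786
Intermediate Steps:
n(s, b) = 2*s
r(u) = -8/3 + 4*u/3 (r(u) = 2*((-2 + u)*2)/3 = 2*(-4 + 2*u)/3 = -8/3 + 4*u/3)
A(N) = (-29 + N)*(16/3 + N) (A(N) = (N + (-8/3 + (4/3)*6))*(N - 29) = (N + (-8/3 + 8))*(-29 + N) = (N + 16/3)*(-29 + N) = (16/3 + N)*(-29 + N) = (-29 + N)*(16/3 + N))
K(D) = 0
K(A(-39)) - n(1893, -381) = 0 - 2*1893 = 0 - 1*3786 = 0 - 3786 = -3786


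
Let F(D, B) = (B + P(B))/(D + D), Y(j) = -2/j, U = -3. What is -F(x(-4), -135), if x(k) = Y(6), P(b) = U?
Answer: -207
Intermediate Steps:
P(b) = -3
x(k) = -⅓ (x(k) = -2/6 = -2*⅙ = -⅓)
F(D, B) = (-3 + B)/(2*D) (F(D, B) = (B - 3)/(D + D) = (-3 + B)/((2*D)) = (-3 + B)*(1/(2*D)) = (-3 + B)/(2*D))
-F(x(-4), -135) = -(-3 - 135)/(2*(-⅓)) = -(-3)*(-138)/2 = -1*207 = -207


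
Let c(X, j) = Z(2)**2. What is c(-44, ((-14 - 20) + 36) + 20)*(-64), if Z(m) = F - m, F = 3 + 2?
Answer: -576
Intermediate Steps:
F = 5
Z(m) = 5 - m
c(X, j) = 9 (c(X, j) = (5 - 1*2)**2 = (5 - 2)**2 = 3**2 = 9)
c(-44, ((-14 - 20) + 36) + 20)*(-64) = 9*(-64) = -576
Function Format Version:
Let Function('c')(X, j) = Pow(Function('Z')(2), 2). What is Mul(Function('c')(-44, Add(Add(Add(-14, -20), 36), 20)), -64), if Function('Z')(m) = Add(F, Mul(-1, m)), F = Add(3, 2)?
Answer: -576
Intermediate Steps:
F = 5
Function('Z')(m) = Add(5, Mul(-1, m))
Function('c')(X, j) = 9 (Function('c')(X, j) = Pow(Add(5, Mul(-1, 2)), 2) = Pow(Add(5, -2), 2) = Pow(3, 2) = 9)
Mul(Function('c')(-44, Add(Add(Add(-14, -20), 36), 20)), -64) = Mul(9, -64) = -576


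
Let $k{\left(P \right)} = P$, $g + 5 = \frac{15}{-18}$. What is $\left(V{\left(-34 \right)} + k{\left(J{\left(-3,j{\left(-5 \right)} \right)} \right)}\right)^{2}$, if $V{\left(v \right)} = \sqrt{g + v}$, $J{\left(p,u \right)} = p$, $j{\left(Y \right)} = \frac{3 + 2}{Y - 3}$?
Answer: $\frac{\left(18 - i \sqrt{1434}\right)^{2}}{36} \approx -30.833 - 37.868 i$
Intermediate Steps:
$j{\left(Y \right)} = \frac{5}{-3 + Y}$
$g = - \frac{35}{6}$ ($g = -5 + \frac{15}{-18} = -5 + 15 \left(- \frac{1}{18}\right) = -5 - \frac{5}{6} = - \frac{35}{6} \approx -5.8333$)
$V{\left(v \right)} = \sqrt{- \frac{35}{6} + v}$
$\left(V{\left(-34 \right)} + k{\left(J{\left(-3,j{\left(-5 \right)} \right)} \right)}\right)^{2} = \left(\frac{\sqrt{-210 + 36 \left(-34\right)}}{6} - 3\right)^{2} = \left(\frac{\sqrt{-210 - 1224}}{6} - 3\right)^{2} = \left(\frac{\sqrt{-1434}}{6} - 3\right)^{2} = \left(\frac{i \sqrt{1434}}{6} - 3\right)^{2} = \left(-3 + \frac{i \sqrt{1434}}{6}\right)^{2}$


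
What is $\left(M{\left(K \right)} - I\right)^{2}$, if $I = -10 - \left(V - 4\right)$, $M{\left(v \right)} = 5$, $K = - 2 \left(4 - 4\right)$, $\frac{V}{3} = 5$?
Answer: $676$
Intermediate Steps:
$V = 15$ ($V = 3 \cdot 5 = 15$)
$K = 0$ ($K = \left(-2\right) 0 = 0$)
$I = -21$ ($I = -10 - \left(15 - 4\right) = -10 - 11 = -21$)
$\left(M{\left(K \right)} - I\right)^{2} = \left(5 - -21\right)^{2} = \left(5 + 21\right)^{2} = 26^{2} = 676$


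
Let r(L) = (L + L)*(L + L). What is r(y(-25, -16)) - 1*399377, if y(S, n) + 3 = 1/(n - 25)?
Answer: -671291233/1681 ≈ -3.9934e+5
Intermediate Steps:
y(S, n) = -3 + 1/(-25 + n) (y(S, n) = -3 + 1/(n - 25) = -3 + 1/(-25 + n))
r(L) = 4*L² (r(L) = (2*L)*(2*L) = 4*L²)
r(y(-25, -16)) - 1*399377 = 4*((76 - 3*(-16))/(-25 - 16))² - 1*399377 = 4*((76 + 48)/(-41))² - 399377 = 4*(-1/41*124)² - 399377 = 4*(-124/41)² - 399377 = 4*(15376/1681) - 399377 = 61504/1681 - 399377 = -671291233/1681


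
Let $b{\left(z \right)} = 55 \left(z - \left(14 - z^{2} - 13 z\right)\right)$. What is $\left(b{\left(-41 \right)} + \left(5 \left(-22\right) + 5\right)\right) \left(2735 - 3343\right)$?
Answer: $-36486080$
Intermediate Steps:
$b{\left(z \right)} = -770 + 55 z^{2} + 770 z$ ($b{\left(z \right)} = 55 \left(z + \left(-14 + z^{2} + 13 z\right)\right) = 55 \left(-14 + z^{2} + 14 z\right) = -770 + 55 z^{2} + 770 z$)
$\left(b{\left(-41 \right)} + \left(5 \left(-22\right) + 5\right)\right) \left(2735 - 3343\right) = \left(\left(-770 + 55 \left(-41\right)^{2} + 770 \left(-41\right)\right) + \left(5 \left(-22\right) + 5\right)\right) \left(2735 - 3343\right) = \left(\left(-770 + 55 \cdot 1681 - 31570\right) + \left(-110 + 5\right)\right) \left(-608\right) = \left(\left(-770 + 92455 - 31570\right) - 105\right) \left(-608\right) = \left(60115 - 105\right) \left(-608\right) = 60010 \left(-608\right) = -36486080$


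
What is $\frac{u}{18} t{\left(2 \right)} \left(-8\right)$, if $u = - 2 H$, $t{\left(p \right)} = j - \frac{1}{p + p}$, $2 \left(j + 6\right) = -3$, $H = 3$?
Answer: $- \frac{62}{3} \approx -20.667$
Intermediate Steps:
$j = - \frac{15}{2}$ ($j = -6 + \frac{1}{2} \left(-3\right) = -6 - \frac{3}{2} = - \frac{15}{2} \approx -7.5$)
$t{\left(p \right)} = - \frac{15}{2} - \frac{1}{2 p}$ ($t{\left(p \right)} = - \frac{15}{2} - \frac{1}{p + p} = - \frac{15}{2} - \frac{1}{2 p}$)
$u = -6$ ($u = \left(-2\right) 3 = -6$)
$\frac{u}{18} t{\left(2 \right)} \left(-8\right) = - \frac{6}{18} \frac{-1 - 30}{2 \cdot 2} \left(-8\right) = \left(-6\right) \frac{1}{18} \cdot \frac{1}{2} \cdot \frac{1}{2} \left(-1 - 30\right) \left(-8\right) = - \frac{\frac{1}{2} \cdot \frac{1}{2} \left(-31\right)}{3} \left(-8\right) = \left(- \frac{1}{3}\right) \left(- \frac{31}{4}\right) \left(-8\right) = \frac{31}{12} \left(-8\right) = - \frac{62}{3}$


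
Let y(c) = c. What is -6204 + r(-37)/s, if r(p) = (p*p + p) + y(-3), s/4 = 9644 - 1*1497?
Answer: -202174623/32588 ≈ -6204.0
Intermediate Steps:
s = 32588 (s = 4*(9644 - 1*1497) = 4*(9644 - 1497) = 4*8147 = 32588)
r(p) = -3 + p + p**2 (r(p) = (p*p + p) - 3 = (p**2 + p) - 3 = (p + p**2) - 3 = -3 + p + p**2)
-6204 + r(-37)/s = -6204 + (-3 - 37 + (-37)**2)/32588 = -6204 + (-3 - 37 + 1369)*(1/32588) = -6204 + 1329*(1/32588) = -6204 + 1329/32588 = -202174623/32588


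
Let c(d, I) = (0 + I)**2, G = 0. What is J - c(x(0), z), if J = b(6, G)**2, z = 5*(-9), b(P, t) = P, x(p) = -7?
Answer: -1989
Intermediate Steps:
z = -45
c(d, I) = I**2
J = 36 (J = 6**2 = 36)
J - c(x(0), z) = 36 - 1*(-45)**2 = 36 - 1*2025 = 36 - 2025 = -1989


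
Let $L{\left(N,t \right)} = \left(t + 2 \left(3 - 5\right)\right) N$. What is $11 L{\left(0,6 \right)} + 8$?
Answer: $8$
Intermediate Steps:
$L{\left(N,t \right)} = N \left(-4 + t\right)$ ($L{\left(N,t \right)} = \left(t + 2 \left(-2\right)\right) N = \left(t - 4\right) N = \left(-4 + t\right) N = N \left(-4 + t\right)$)
$11 L{\left(0,6 \right)} + 8 = 11 \cdot 0 \left(-4 + 6\right) + 8 = 11 \cdot 0 \cdot 2 + 8 = 11 \cdot 0 + 8 = 0 + 8 = 8$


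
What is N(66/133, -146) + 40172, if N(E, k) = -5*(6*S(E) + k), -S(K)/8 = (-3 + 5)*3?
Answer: 42342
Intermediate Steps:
S(K) = -48 (S(K) = -8*(-3 + 5)*3 = -16*3 = -8*6 = -48)
N(E, k) = 1440 - 5*k (N(E, k) = -5*(6*(-48) + k) = -5*(-288 + k) = 1440 - 5*k)
N(66/133, -146) + 40172 = (1440 - 5*(-146)) + 40172 = (1440 + 730) + 40172 = 2170 + 40172 = 42342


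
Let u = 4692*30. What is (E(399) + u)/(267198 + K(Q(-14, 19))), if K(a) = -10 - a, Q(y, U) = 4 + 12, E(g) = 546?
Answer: 70653/133586 ≈ 0.52890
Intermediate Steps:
Q(y, U) = 16
u = 140760
(E(399) + u)/(267198 + K(Q(-14, 19))) = (546 + 140760)/(267198 + (-10 - 1*16)) = 141306/(267198 + (-10 - 16)) = 141306/(267198 - 26) = 141306/267172 = 141306*(1/267172) = 70653/133586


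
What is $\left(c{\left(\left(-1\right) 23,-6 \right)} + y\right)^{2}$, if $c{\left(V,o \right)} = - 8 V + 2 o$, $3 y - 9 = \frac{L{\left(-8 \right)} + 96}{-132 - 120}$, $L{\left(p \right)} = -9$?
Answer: $\frac{1942253041}{63504} \approx 30585.0$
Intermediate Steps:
$y = \frac{727}{252}$ ($y = 3 + \frac{\left(-9 + 96\right) \frac{1}{-132 - 120}}{3} = 3 + \frac{87 \frac{1}{-252}}{3} = 3 + \frac{87 \left(- \frac{1}{252}\right)}{3} = 3 + \frac{1}{3} \left(- \frac{29}{84}\right) = 3 - \frac{29}{252} = \frac{727}{252} \approx 2.8849$)
$\left(c{\left(\left(-1\right) 23,-6 \right)} + y\right)^{2} = \left(\left(- 8 \left(\left(-1\right) 23\right) + 2 \left(-6\right)\right) + \frac{727}{252}\right)^{2} = \left(\left(\left(-8\right) \left(-23\right) - 12\right) + \frac{727}{252}\right)^{2} = \left(\left(184 - 12\right) + \frac{727}{252}\right)^{2} = \left(172 + \frac{727}{252}\right)^{2} = \left(\frac{44071}{252}\right)^{2} = \frac{1942253041}{63504}$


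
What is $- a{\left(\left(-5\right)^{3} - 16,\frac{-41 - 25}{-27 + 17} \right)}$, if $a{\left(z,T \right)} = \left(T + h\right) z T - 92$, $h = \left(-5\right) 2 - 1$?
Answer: $- \frac{100066}{25} \approx -4002.6$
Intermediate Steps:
$h = -11$ ($h = -10 - 1 = -11$)
$a{\left(z,T \right)} = -92 + T z \left(-11 + T\right)$ ($a{\left(z,T \right)} = \left(T - 11\right) z T - 92 = \left(-11 + T\right) z T - 92 = z \left(-11 + T\right) T - 92 = T z \left(-11 + T\right) - 92 = -92 + T z \left(-11 + T\right)$)
$- a{\left(\left(-5\right)^{3} - 16,\frac{-41 - 25}{-27 + 17} \right)} = - (-92 + \left(\left(-5\right)^{3} - 16\right) \left(\frac{-41 - 25}{-27 + 17}\right)^{2} - 11 \frac{-41 - 25}{-27 + 17} \left(\left(-5\right)^{3} - 16\right)) = - (-92 + \left(-125 - 16\right) \left(- \frac{66}{-10}\right)^{2} - 11 \left(- \frac{66}{-10}\right) \left(-125 - 16\right)) = - (-92 - 141 \left(\left(-66\right) \left(- \frac{1}{10}\right)\right)^{2} - 11 \left(\left(-66\right) \left(- \frac{1}{10}\right)\right) \left(-141\right)) = - (-92 - 141 \left(\frac{33}{5}\right)^{2} - \frac{363}{5} \left(-141\right)) = - (-92 - \frac{153549}{25} + \frac{51183}{5}) = \left(-1\right) \frac{100066}{25} = - \frac{100066}{25}$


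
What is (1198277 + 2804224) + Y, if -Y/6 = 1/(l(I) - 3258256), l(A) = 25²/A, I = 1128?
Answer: 14710440527676411/3675312143 ≈ 4.0025e+6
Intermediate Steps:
l(A) = 625/A
Y = 6768/3675312143 (Y = -6/(625/1128 - 3258256) = -6/(-3675312143/1128) = -6*(-1128/3675312143) = 6768/3675312143 ≈ 1.8415e-6)
(1198277 + 2804224) + Y = (1198277 + 2804224) + 6768/3675312143 = 4002501 + 6768/3675312143 = 14710440527676411/3675312143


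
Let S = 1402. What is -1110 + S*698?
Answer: 977486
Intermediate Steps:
-1110 + S*698 = -1110 + 1402*698 = -1110 + 978596 = 977486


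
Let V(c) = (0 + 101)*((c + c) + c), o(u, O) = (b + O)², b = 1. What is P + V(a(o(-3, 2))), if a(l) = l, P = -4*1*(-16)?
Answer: 2791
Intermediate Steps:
P = 64 (P = -4*(-16) = 64)
o(u, O) = (1 + O)²
V(c) = 303*c (V(c) = 101*(2*c + c) = 101*(3*c) = 303*c)
P + V(a(o(-3, 2))) = 64 + 303*(1 + 2)² = 64 + 303*3² = 64 + 303*9 = 64 + 2727 = 2791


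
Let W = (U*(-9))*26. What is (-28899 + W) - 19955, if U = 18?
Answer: -53066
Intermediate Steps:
W = -4212 (W = (18*(-9))*26 = -162*26 = -4212)
(-28899 + W) - 19955 = (-28899 - 4212) - 19955 = -33111 - 19955 = -53066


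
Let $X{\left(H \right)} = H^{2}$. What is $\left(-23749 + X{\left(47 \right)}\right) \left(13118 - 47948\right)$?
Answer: $750238200$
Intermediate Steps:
$\left(-23749 + X{\left(47 \right)}\right) \left(13118 - 47948\right) = \left(-23749 + 47^{2}\right) \left(13118 - 47948\right) = \left(-23749 + 2209\right) \left(-34830\right) = \left(-21540\right) \left(-34830\right) = 750238200$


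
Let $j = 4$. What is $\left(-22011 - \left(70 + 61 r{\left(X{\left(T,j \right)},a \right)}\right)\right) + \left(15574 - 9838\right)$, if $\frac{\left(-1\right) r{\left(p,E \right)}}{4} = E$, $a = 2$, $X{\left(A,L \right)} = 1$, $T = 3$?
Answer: $-15857$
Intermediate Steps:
$r{\left(p,E \right)} = - 4 E$
$\left(-22011 - \left(70 + 61 r{\left(X{\left(T,j \right)},a \right)}\right)\right) + \left(15574 - 9838\right) = \left(-22011 - \left(70 + 61 \left(\left(-4\right) 2\right)\right)\right) + \left(15574 - 9838\right) = \left(-22011 - -418\right) + 5736 = \left(-22011 + \left(488 - 70\right)\right) + 5736 = \left(-22011 + 418\right) + 5736 = -21593 + 5736 = -15857$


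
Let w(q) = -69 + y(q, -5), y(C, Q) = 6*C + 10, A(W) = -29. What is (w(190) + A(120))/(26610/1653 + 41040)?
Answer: 289826/11310955 ≈ 0.025623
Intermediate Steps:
y(C, Q) = 10 + 6*C
w(q) = -59 + 6*q (w(q) = -69 + (10 + 6*q) = -59 + 6*q)
(w(190) + A(120))/(26610/1653 + 41040) = ((-59 + 6*190) - 29)/(26610/1653 + 41040) = ((-59 + 1140) - 29)/(26610*(1/1653) + 41040) = (1081 - 29)/(8870/551 + 41040) = 1052/(22621910/551) = 1052*(551/22621910) = 289826/11310955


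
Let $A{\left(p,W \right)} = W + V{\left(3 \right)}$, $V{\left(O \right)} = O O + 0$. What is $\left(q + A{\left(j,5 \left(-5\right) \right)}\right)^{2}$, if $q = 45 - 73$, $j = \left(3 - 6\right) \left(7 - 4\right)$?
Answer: $1936$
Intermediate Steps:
$V{\left(O \right)} = O^{2}$ ($V{\left(O \right)} = O^{2} + 0 = O^{2}$)
$j = -9$ ($j = \left(-3\right) 3 = -9$)
$A{\left(p,W \right)} = 9 + W$ ($A{\left(p,W \right)} = W + 3^{2} = W + 9 = 9 + W$)
$q = -28$ ($q = 45 - 73 = -28$)
$\left(q + A{\left(j,5 \left(-5\right) \right)}\right)^{2} = \left(-28 + \left(9 + 5 \left(-5\right)\right)\right)^{2} = \left(-28 + \left(9 - 25\right)\right)^{2} = \left(-28 - 16\right)^{2} = \left(-44\right)^{2} = 1936$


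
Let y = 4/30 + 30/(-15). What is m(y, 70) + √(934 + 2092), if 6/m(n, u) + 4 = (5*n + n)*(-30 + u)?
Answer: -3/226 + √3026 ≈ 54.996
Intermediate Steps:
y = -28/15 (y = 4*(1/30) + 30*(-1/15) = 2/15 - 2 = -28/15 ≈ -1.8667)
m(n, u) = 6/(-4 + 6*n*(-30 + u)) (m(n, u) = 6/(-4 + (5*n + n)*(-30 + u)) = 6/(-4 + (6*n)*(-30 + u)) = 6/(-4 + 6*n*(-30 + u)))
m(y, 70) + √(934 + 2092) = 3/(-2 - 90*(-28/15) + 3*(-28/15)*70) + √(934 + 2092) = 3/(-2 + 168 - 392) + √3026 = 3/(-226) + √3026 = 3*(-1/226) + √3026 = -3/226 + √3026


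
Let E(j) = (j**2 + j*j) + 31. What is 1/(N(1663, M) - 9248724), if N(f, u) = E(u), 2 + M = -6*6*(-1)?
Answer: -1/9246381 ≈ -1.0815e-7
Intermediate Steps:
E(j) = 31 + 2*j**2 (E(j) = (j**2 + j**2) + 31 = 2*j**2 + 31 = 31 + 2*j**2)
M = 34 (M = -2 - 6*6*(-1) = -2 - 36*(-1) = -2 + 36 = 34)
N(f, u) = 31 + 2*u**2
1/(N(1663, M) - 9248724) = 1/((31 + 2*34**2) - 9248724) = 1/((31 + 2*1156) - 9248724) = 1/((31 + 2312) - 9248724) = 1/(2343 - 9248724) = 1/(-9246381) = -1/9246381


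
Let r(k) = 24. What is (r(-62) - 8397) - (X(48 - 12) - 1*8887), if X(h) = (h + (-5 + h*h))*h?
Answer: -47258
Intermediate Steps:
X(h) = h*(-5 + h + h**2) (X(h) = (h + (-5 + h**2))*h = (-5 + h + h**2)*h = h*(-5 + h + h**2))
(r(-62) - 8397) - (X(48 - 12) - 1*8887) = (24 - 8397) - ((48 - 12)*(-5 + (48 - 12) + (48 - 12)**2) - 1*8887) = -8373 - (36*(-5 + 36 + 36**2) - 8887) = -8373 - (36*(-5 + 36 + 1296) - 8887) = -8373 - (36*1327 - 8887) = -8373 - (47772 - 8887) = -8373 - 1*38885 = -8373 - 38885 = -47258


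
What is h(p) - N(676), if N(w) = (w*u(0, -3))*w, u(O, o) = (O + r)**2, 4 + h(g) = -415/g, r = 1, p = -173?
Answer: -79057125/173 ≈ -4.5698e+5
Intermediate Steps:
h(g) = -4 - 415/g
u(O, o) = (1 + O)**2 (u(O, o) = (O + 1)**2 = (1 + O)**2)
N(w) = w**2 (N(w) = (w*(1 + 0)**2)*w = (w*1**2)*w = (w*1)*w = w*w = w**2)
h(p) - N(676) = (-4 - 415/(-173)) - 1*676**2 = (-4 - 415*(-1/173)) - 1*456976 = (-4 + 415/173) - 456976 = -277/173 - 456976 = -79057125/173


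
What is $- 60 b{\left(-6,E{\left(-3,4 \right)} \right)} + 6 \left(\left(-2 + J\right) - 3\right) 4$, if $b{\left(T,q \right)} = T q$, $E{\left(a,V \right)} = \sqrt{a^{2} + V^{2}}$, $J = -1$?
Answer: $1656$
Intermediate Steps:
$E{\left(a,V \right)} = \sqrt{V^{2} + a^{2}}$
$- 60 b{\left(-6,E{\left(-3,4 \right)} \right)} + 6 \left(\left(-2 + J\right) - 3\right) 4 = - 60 \left(- 6 \sqrt{4^{2} + \left(-3\right)^{2}}\right) + 6 \left(\left(-2 - 1\right) - 3\right) 4 = - 60 \left(- 6 \sqrt{16 + 9}\right) + 6 \left(-3 - 3\right) 4 = - 60 \left(- 6 \sqrt{25}\right) + 6 \left(-6\right) 4 = - 60 \left(\left(-6\right) 5\right) - 144 = \left(-60\right) \left(-30\right) - 144 = 1800 - 144 = 1656$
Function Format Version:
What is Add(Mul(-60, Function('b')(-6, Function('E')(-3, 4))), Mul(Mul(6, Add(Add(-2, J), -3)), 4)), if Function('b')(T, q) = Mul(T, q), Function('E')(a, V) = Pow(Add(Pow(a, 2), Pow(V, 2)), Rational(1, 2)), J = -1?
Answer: 1656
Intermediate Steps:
Function('E')(a, V) = Pow(Add(Pow(V, 2), Pow(a, 2)), Rational(1, 2))
Add(Mul(-60, Function('b')(-6, Function('E')(-3, 4))), Mul(Mul(6, Add(Add(-2, J), -3)), 4)) = Add(Mul(-60, Mul(-6, Pow(Add(Pow(4, 2), Pow(-3, 2)), Rational(1, 2)))), Mul(Mul(6, Add(Add(-2, -1), -3)), 4)) = Add(Mul(-60, Mul(-6, Pow(Add(16, 9), Rational(1, 2)))), Mul(Mul(6, Add(-3, -3)), 4)) = Add(Mul(-60, Mul(-6, Pow(25, Rational(1, 2)))), Mul(Mul(6, -6), 4)) = Add(Mul(-60, Mul(-6, 5)), Mul(-36, 4)) = Add(Mul(-60, -30), -144) = Add(1800, -144) = 1656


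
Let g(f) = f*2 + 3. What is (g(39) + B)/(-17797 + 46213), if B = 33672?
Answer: 11251/9472 ≈ 1.1878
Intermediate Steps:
g(f) = 3 + 2*f (g(f) = 2*f + 3 = 3 + 2*f)
(g(39) + B)/(-17797 + 46213) = ((3 + 2*39) + 33672)/(-17797 + 46213) = ((3 + 78) + 33672)/28416 = (81 + 33672)*(1/28416) = 33753*(1/28416) = 11251/9472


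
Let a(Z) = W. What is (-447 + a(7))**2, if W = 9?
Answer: 191844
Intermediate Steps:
a(Z) = 9
(-447 + a(7))**2 = (-447 + 9)**2 = (-438)**2 = 191844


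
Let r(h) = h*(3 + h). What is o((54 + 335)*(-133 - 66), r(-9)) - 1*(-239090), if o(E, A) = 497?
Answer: 239587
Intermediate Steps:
o((54 + 335)*(-133 - 66), r(-9)) - 1*(-239090) = 497 - 1*(-239090) = 497 + 239090 = 239587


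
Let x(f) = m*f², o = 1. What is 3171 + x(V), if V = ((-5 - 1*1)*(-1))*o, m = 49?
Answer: 4935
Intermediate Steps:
V = 6 (V = ((-5 - 1*1)*(-1))*1 = ((-5 - 1)*(-1))*1 = -6*(-1)*1 = 6*1 = 6)
x(f) = 49*f²
3171 + x(V) = 3171 + 49*6² = 3171 + 49*36 = 3171 + 1764 = 4935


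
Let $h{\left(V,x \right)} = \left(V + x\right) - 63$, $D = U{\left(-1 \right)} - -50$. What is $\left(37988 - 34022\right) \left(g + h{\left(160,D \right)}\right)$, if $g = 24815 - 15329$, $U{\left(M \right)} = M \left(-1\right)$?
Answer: $38208444$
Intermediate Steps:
$U{\left(M \right)} = - M$
$D = 51$ ($D = \left(-1\right) \left(-1\right) - -50 = 1 + 50 = 51$)
$h{\left(V,x \right)} = -63 + V + x$
$g = 9486$ ($g = 24815 - 15329 = 9486$)
$\left(37988 - 34022\right) \left(g + h{\left(160,D \right)}\right) = \left(37988 - 34022\right) \left(9486 + \left(-63 + 160 + 51\right)\right) = 3966 \left(9486 + 148\right) = 3966 \cdot 9634 = 38208444$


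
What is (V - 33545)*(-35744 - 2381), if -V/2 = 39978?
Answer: 4327225625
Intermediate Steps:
V = -79956 (V = -2*39978 = -79956)
(V - 33545)*(-35744 - 2381) = (-79956 - 33545)*(-35744 - 2381) = -113501*(-38125) = 4327225625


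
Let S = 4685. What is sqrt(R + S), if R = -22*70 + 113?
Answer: 3*sqrt(362) ≈ 57.079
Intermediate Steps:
R = -1427 (R = -1540 + 113 = -1427)
sqrt(R + S) = sqrt(-1427 + 4685) = sqrt(3258) = 3*sqrt(362)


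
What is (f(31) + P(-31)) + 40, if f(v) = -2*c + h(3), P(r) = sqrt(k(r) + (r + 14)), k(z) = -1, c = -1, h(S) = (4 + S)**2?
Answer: 91 + 3*I*sqrt(2) ≈ 91.0 + 4.2426*I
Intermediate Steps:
P(r) = sqrt(13 + r) (P(r) = sqrt(-1 + (r + 14)) = sqrt(-1 + (14 + r)) = sqrt(13 + r))
f(v) = 51 (f(v) = -2*(-1) + (4 + 3)**2 = 2 + 7**2 = 2 + 49 = 51)
(f(31) + P(-31)) + 40 = (51 + sqrt(13 - 31)) + 40 = (51 + sqrt(-18)) + 40 = (51 + 3*I*sqrt(2)) + 40 = 91 + 3*I*sqrt(2)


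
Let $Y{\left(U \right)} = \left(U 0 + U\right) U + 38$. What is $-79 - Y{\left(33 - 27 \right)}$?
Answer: $-153$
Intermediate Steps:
$Y{\left(U \right)} = 38 + U^{2}$ ($Y{\left(U \right)} = \left(0 + U\right) U + 38 = U U + 38 = U^{2} + 38 = 38 + U^{2}$)
$-79 - Y{\left(33 - 27 \right)} = -79 - \left(38 + \left(33 - 27\right)^{2}\right) = -79 - \left(38 + 6^{2}\right) = -79 - \left(38 + 36\right) = -79 - 74 = -153$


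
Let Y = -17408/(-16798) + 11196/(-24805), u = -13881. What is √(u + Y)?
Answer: I*√4979098379491500805/18939745 ≈ 117.82*I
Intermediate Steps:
Y = 121867516/208337195 (Y = -17408*(-1/16798) + 11196*(-1/24805) = 8704/8399 - 11196/24805 = 121867516/208337195 ≈ 0.58495)
√(u + Y) = √(-13881 + 121867516/208337195) = √(-2891806736279/208337195) = I*√4979098379491500805/18939745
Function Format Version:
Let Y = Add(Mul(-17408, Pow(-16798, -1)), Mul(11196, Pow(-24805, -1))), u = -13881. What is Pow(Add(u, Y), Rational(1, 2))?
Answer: Mul(Rational(1, 18939745), I, Pow(4979098379491500805, Rational(1, 2))) ≈ Mul(117.82, I)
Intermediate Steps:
Y = Rational(121867516, 208337195) (Y = Add(Mul(-17408, Rational(-1, 16798)), Mul(11196, Rational(-1, 24805))) = Add(Rational(8704, 8399), Rational(-11196, 24805)) = Rational(121867516, 208337195) ≈ 0.58495)
Pow(Add(u, Y), Rational(1, 2)) = Pow(Add(-13881, Rational(121867516, 208337195)), Rational(1, 2)) = Pow(Rational(-2891806736279, 208337195), Rational(1, 2)) = Mul(Rational(1, 18939745), I, Pow(4979098379491500805, Rational(1, 2)))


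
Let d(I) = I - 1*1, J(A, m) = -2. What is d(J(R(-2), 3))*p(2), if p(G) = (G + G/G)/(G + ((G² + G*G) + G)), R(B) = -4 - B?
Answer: -¾ ≈ -0.75000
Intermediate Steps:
d(I) = -1 + I (d(I) = I - 1 = -1 + I)
p(G) = (1 + G)/(2*G + 2*G²) (p(G) = (G + 1)/(G + ((G² + G²) + G)) = (1 + G)/(G + (2*G² + G)) = (1 + G)/(G + (G + 2*G²)) = (1 + G)/(2*G + 2*G²))
d(J(R(-2), 3))*p(2) = (-1 - 2)*((½)/2) = -3/(2*2) = -3*¼ = -¾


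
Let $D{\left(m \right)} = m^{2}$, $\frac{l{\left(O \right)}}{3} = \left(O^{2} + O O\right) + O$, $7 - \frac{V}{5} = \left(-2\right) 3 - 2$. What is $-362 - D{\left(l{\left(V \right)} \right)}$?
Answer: $-1154300987$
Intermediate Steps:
$V = 75$ ($V = 35 - 5 \left(\left(-2\right) 3 - 2\right) = 35 - 5 \left(-6 - 2\right) = 35 - -40 = 35 + 40 = 75$)
$l{\left(O \right)} = 3 O + 6 O^{2}$ ($l{\left(O \right)} = 3 \left(\left(O^{2} + O O\right) + O\right) = 3 \left(\left(O^{2} + O^{2}\right) + O\right) = 3 \left(2 O^{2} + O\right) = 3 \left(O + 2 O^{2}\right) = 3 O + 6 O^{2}$)
$-362 - D{\left(l{\left(V \right)} \right)} = -362 - \left(3 \cdot 75 \left(1 + 2 \cdot 75\right)\right)^{2} = -362 - \left(3 \cdot 75 \left(1 + 150\right)\right)^{2} = -362 - \left(3 \cdot 75 \cdot 151\right)^{2} = -362 - 33975^{2} = -362 - 1154300625 = -1154300987$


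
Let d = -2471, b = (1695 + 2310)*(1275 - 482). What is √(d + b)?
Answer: √3173494 ≈ 1781.4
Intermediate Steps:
b = 3175965 (b = 4005*793 = 3175965)
√(d + b) = √(-2471 + 3175965) = √3173494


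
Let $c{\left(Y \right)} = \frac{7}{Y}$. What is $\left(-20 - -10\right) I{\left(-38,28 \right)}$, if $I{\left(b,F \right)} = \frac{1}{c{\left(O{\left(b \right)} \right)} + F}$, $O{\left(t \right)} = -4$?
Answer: $- \frac{8}{21} \approx -0.38095$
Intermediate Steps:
$I{\left(b,F \right)} = \frac{1}{- \frac{7}{4} + F}$ ($I{\left(b,F \right)} = \frac{1}{\frac{7}{-4} + F} = \frac{1}{7 \left(- \frac{1}{4}\right) + F} = \frac{1}{- \frac{7}{4} + F}$)
$\left(-20 - -10\right) I{\left(-38,28 \right)} = \left(-20 - -10\right) \frac{4}{-7 + 4 \cdot 28} = \left(-20 + 10\right) \frac{4}{-7 + 112} = - 10 \cdot \frac{4}{105} = - 10 \cdot 4 \cdot \frac{1}{105} = \left(-10\right) \frac{4}{105} = - \frac{8}{21}$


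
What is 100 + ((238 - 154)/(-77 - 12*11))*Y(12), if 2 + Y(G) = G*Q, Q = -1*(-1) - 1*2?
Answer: 22076/209 ≈ 105.63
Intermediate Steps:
Q = -1 (Q = 1 - 2 = -1)
Y(G) = -2 - G (Y(G) = -2 + G*(-1) = -2 - G)
100 + ((238 - 154)/(-77 - 12*11))*Y(12) = 100 + ((238 - 154)/(-77 - 12*11))*(-2 - 1*12) = 100 + (84/(-77 - 132))*(-2 - 12) = 100 + (84/(-209))*(-14) = 100 + (84*(-1/209))*(-14) = 100 - 84/209*(-14) = 100 + 1176/209 = 22076/209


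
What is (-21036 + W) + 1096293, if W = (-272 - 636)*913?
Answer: 246253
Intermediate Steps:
W = -829004 (W = -908*913 = -829004)
(-21036 + W) + 1096293 = (-21036 - 829004) + 1096293 = -850040 + 1096293 = 246253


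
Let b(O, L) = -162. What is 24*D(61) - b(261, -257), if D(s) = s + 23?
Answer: 2178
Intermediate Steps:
D(s) = 23 + s
24*D(61) - b(261, -257) = 24*(23 + 61) - 1*(-162) = 24*84 + 162 = 2016 + 162 = 2178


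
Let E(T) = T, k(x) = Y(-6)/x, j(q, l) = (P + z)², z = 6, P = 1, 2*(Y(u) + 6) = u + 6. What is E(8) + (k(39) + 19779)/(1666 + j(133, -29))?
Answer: 87097/4459 ≈ 19.533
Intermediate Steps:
Y(u) = -3 + u/2 (Y(u) = -6 + (u + 6)/2 = -6 + (6 + u)/2 = -6 + (3 + u/2) = -3 + u/2)
j(q, l) = 49 (j(q, l) = (1 + 6)² = 7² = 49)
k(x) = -6/x (k(x) = (-3 + (½)*(-6))/x = (-3 - 3)/x = -6/x)
E(8) + (k(39) + 19779)/(1666 + j(133, -29)) = 8 + (-6/39 + 19779)/(1666 + 49) = 8 + (-6*1/39 + 19779)/1715 = 8 + (-2/13 + 19779)*(1/1715) = 8 + (257125/13)*(1/1715) = 8 + 51425/4459 = 87097/4459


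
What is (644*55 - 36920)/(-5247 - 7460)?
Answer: 1500/12707 ≈ 0.11805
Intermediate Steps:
(644*55 - 36920)/(-5247 - 7460) = (35420 - 36920)/(-12707) = -1500*(-1/12707) = 1500/12707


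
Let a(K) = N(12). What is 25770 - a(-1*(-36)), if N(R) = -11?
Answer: 25781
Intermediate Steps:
a(K) = -11
25770 - a(-1*(-36)) = 25770 - 1*(-11) = 25770 + 11 = 25781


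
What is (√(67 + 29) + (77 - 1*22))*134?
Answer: 7370 + 536*√6 ≈ 8682.9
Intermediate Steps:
(√(67 + 29) + (77 - 1*22))*134 = (√96 + (77 - 22))*134 = (4*√6 + 55)*134 = (55 + 4*√6)*134 = 7370 + 536*√6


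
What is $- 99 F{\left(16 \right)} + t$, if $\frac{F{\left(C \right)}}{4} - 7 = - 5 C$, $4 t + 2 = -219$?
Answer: $\frac{115411}{4} \approx 28853.0$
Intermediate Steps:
$t = - \frac{221}{4}$ ($t = - \frac{1}{2} + \frac{1}{4} \left(-219\right) = - \frac{1}{2} - \frac{219}{4} = - \frac{221}{4} \approx -55.25$)
$F{\left(C \right)} = 28 - 20 C$ ($F{\left(C \right)} = 28 + 4 \left(- 5 C\right) = 28 - 20 C$)
$- 99 F{\left(16 \right)} + t = - 99 \left(28 - 320\right) - \frac{221}{4} = \left(-99\right) \left(-292\right) - \frac{221}{4} = 28908 - \frac{221}{4} = \frac{115411}{4}$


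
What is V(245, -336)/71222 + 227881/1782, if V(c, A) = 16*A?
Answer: 8110280275/63458802 ≈ 127.80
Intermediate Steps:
V(245, -336)/71222 + 227881/1782 = (16*(-336))/71222 + 227881/1782 = -5376*1/71222 + 227881*(1/1782) = -2688/35611 + 227881/1782 = 8110280275/63458802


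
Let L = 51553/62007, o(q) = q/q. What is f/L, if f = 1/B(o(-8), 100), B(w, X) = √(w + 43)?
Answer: 5637*√11/103106 ≈ 0.18133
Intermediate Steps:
o(q) = 1
B(w, X) = √(43 + w)
f = √11/22 (f = 1/(√(43 + 1)) = 1/(√44) = 1/(2*√11) = √11/22 ≈ 0.15076)
L = 51553/62007 (L = 51553*(1/62007) = 51553/62007 ≈ 0.83141)
f/L = (√11/22)/(51553/62007) = (√11/22)*(62007/51553) = 5637*√11/103106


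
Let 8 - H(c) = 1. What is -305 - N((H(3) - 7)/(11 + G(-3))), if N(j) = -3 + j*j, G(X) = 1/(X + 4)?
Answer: -302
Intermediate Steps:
G(X) = 1/(4 + X)
H(c) = 7 (H(c) = 8 - 1*1 = 8 - 1 = 7)
N(j) = -3 + j²
-305 - N((H(3) - 7)/(11 + G(-3))) = -305 - (-3 + ((7 - 7)/(11 + 1/(4 - 3)))²) = -305 - (-3 + (0/(11 + 1/1))²) = -305 - (-3 + (0/(11 + 1))²) = -305 - (-3 + (0/12)²) = -305 - (-3 + (0*(1/12))²) = -305 - (-3 + 0²) = -305 - (-3 + 0) = -305 - 1*(-3) = -305 + 3 = -302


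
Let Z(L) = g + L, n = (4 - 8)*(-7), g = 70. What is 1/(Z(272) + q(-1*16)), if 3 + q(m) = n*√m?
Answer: 339/127465 - 112*I/127465 ≈ 0.0026596 - 0.00087867*I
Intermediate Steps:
n = 28 (n = -4*(-7) = 28)
Z(L) = 70 + L
q(m) = -3 + 28*√m
1/(Z(272) + q(-1*16)) = 1/((70 + 272) + (-3 + 28*√(-1*16))) = 1/(342 + (-3 + 28*√(-16))) = 1/(342 + (-3 + 28*(4*I))) = 1/(342 + (-3 + 112*I)) = 1/(339 + 112*I) = (339 - 112*I)/127465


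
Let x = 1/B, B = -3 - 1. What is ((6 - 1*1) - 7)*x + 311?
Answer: 623/2 ≈ 311.50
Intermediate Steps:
B = -4
x = -1/4 (x = 1/(-4) = -1/4 ≈ -0.25000)
((6 - 1*1) - 7)*x + 311 = ((6 - 1*1) - 7)*(-1/4) + 311 = ((6 - 1) - 7)*(-1/4) + 311 = (5 - 7)*(-1/4) + 311 = -2*(-1/4) + 311 = 1/2 + 311 = 623/2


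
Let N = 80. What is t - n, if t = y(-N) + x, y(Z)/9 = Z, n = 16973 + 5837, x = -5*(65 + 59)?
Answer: -24150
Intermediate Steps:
x = -620 (x = -5*124 = -620)
n = 22810
y(Z) = 9*Z
t = -1340 (t = 9*(-1*80) - 620 = 9*(-80) - 620 = -720 - 620 = -1340)
t - n = -1340 - 1*22810 = -1340 - 22810 = -24150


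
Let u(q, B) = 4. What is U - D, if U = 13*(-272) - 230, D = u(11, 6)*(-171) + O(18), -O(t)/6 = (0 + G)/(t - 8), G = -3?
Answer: -15419/5 ≈ -3083.8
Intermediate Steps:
O(t) = 18/(-8 + t) (O(t) = -6*(0 - 3)/(t - 8) = -(-18)/(-8 + t) = 18/(-8 + t))
D = -3411/5 (D = 4*(-171) + 18/(-8 + 18) = -684 + 18/10 = -684 + 18*(⅒) = -684 + 9/5 = -3411/5 ≈ -682.20)
U = -3766 (U = -3536 - 230 = -3766)
U - D = -3766 - 1*(-3411/5) = -3766 + 3411/5 = -15419/5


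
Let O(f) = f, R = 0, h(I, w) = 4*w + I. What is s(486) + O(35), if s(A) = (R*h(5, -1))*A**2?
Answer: 35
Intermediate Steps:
h(I, w) = I + 4*w
s(A) = 0 (s(A) = (0*(5 + 4*(-1)))*A**2 = (0*(5 - 4))*A**2 = (0*1)*A**2 = 0*A**2 = 0)
s(486) + O(35) = 0 + 35 = 35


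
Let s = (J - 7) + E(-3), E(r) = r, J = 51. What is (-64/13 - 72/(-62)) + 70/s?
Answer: -33946/16523 ≈ -2.0545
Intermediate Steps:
s = 41 (s = (51 - 7) - 3 = 44 - 3 = 41)
(-64/13 - 72/(-62)) + 70/s = (-64/13 - 72/(-62)) + 70/41 = (-64*1/13 - 72*(-1/62)) + (1/41)*70 = (-64/13 + 36/31) + 70/41 = -1516/403 + 70/41 = -33946/16523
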